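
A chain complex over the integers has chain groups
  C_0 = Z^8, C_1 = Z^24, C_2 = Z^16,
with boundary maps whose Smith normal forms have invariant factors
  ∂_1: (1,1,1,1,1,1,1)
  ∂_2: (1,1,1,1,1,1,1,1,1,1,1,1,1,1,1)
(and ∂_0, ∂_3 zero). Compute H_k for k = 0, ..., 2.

H_0: b_0 = 8 − 0 − 7 = 1; torsion from ∂_1 factors > 1: none. So H_0 ≅ Z.
H_1: b_1 = 24 − 7 − 15 = 2; torsion from ∂_2 factors > 1: none. So H_1 ≅ Z^2.
H_2: b_2 = 16 − 15 − 0 = 1; torsion from ∂_3 factors > 1: none. So H_2 ≅ Z.

H_0 ≅ Z,  H_1 ≅ Z^2,  H_2 ≅ Z.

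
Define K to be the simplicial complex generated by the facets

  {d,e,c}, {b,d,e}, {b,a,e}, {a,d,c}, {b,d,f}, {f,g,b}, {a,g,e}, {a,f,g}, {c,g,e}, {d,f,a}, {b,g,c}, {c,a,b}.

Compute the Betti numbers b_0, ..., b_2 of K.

b_0 = 1, b_1 = 0, b_2 = 0.

Take the total order a < b < c < d < e < f < g on the vertex set. Then K (dimension 2) consists of the simplices:

  0-simplices (7): a, b, c, d, e, f, g
  1-simplices (18): ab, ac, ad, ae, af, ag, bc, bd, be, bf, bg, cd, ce, cg, de, df, eg, fg
  2-simplices (12): abc, abe, acd, adf, aeg, afg, bcg, bde, bdf, bfg, cde, ceg

Hence C_0 ≅ Z^7, C_1 ≅ Z^18, C_2 ≅ Z^12.

∂_1: C_1 → C_0 maps an edge to its endpoints' difference, ∂[p,q] = q − p.
As a 7×18 matrix over Z this has rank 6, with invariant factors (1,1,1,1,1,1).

The boundary map ∂_2: C_2 → C_1 maps a triangle to the signed sum of its edges. For instance
  ∂adf = df − af + ad,
  ∂afg = fg − ag + af.
The resulting 18×12 matrix has rank 12, and its Smith normal form has invariant factors (1,1,1,1,1,1,1,1,1,1,1,2).

Now H_k = ker ∂_k / im ∂_{k+1}, so:

  H_0: rank C_0 − rank ∂_1 = 7 − 6 = 1, and the invariant factors of ∂_1 are all 1, so H_0 = Z.
  H_1: rank ker ∂_1 − rank ∂_2 = (18 − 6) − 12 = 0, and ∂_2 has invariant factor 2 > 1, so H_1 = Z/2.
  H_2: rank ker ∂_2 − rank ∂_3 = (12 − 12) − 0 = 0, and there is no ∂_3, so H_2 = 0.

As a check, the Euler characteristic is 7 − 18 + 12 = 1, which agrees with 1 − 0 + 0 = 1.

Hence the Betti numbers are b_0 = 1, b_1 = 0, b_2 = 0.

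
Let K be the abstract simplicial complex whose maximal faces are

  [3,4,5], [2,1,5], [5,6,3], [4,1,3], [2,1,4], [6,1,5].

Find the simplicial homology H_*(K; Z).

We work with the vertex ordering 1 < 2 < 3 < 4 < 5 < 6. The simplices of K, each written with vertices in increasing order, are:

  0-simplices (6): [1], [2], [3], [4], [5], [6]
  1-simplices (12): [1,2], [1,3], [1,4], [1,5], [1,6], [2,4], [2,5], [3,4], [3,5], [3,6], [4,5], [5,6]
  2-simplices (6): [1,2,4], [1,2,5], [1,3,4], [1,5,6], [3,4,5], [3,5,6]

Hence C_0 ≅ Z^6, C_1 ≅ Z^12, C_2 ≅ Z^6.

The boundary map ∂_1: C_1 → C_0 sends each edge [p,q] (with p < q) to q − p. For instance
  ∂[3,4] = [4] − [3].
The 6×12 boundary matrix has rank 5 and Smith normal form diag(1,1,1,1,1).

The boundary map ∂_2: C_2 → C_1 sends each 2-simplex [p,q,r] to [q,r] − [p,r] + [p,q]. For instance
  ∂[1,2,5] = [2,5] − [1,5] + [1,2],
  ∂[3,4,5] = [4,5] − [3,5] + [3,4].
The 12×6 boundary matrix has rank 6 and Smith normal form diag(1,1,1,1,1,1).

Now H_k = ker ∂_k / im ∂_{k+1}, so:

  H_0: rank C_0 − rank ∂_1 = 6 − 5 = 1, and the invariant factors of ∂_1 are all 1, so H_0 = Z.
  H_1: rank ker ∂_1 − rank ∂_2 = (12 − 5) − 6 = 1, and the invariant factors of ∂_2 are all 1, so H_1 = Z.
  H_2: rank ker ∂_2 − rank ∂_3 = (6 − 6) − 0 = 0, and there is no ∂_3, so H_2 = 0.

As a check, the Euler characteristic is 6 − 12 + 6 = 0, which agrees with 1 − 1 + 0 = 0.

H_0 ≅ Z,  H_1 ≅ Z,  H_2 = 0.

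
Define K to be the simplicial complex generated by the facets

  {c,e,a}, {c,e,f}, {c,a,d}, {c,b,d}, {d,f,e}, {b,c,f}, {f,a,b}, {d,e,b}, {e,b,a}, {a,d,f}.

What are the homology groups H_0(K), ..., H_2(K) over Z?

H_0 = Z,  H_1 = Z/2,  H_2 = 0.

We work with the vertex ordering a < b < c < d < e < f. The simplices of K, each written with vertices in increasing order, are:

  0-simplices (6): a, b, c, d, e, f
  1-simplices (15): ab, ac, ad, ae, af, bc, bd, be, bf, cd, ce, cf, de, df, ef
  2-simplices (10): abe, abf, acd, ace, adf, bcd, bcf, bde, cef, def

so the chain groups are C_0 ≅ Z^6, C_1 ≅ Z^15, C_2 ≅ Z^10.

∂_1: C_1 → C_0 maps an edge to its endpoints' difference, ∂[p,q] = q − p.
This gives a 6×15 integer matrix of rank 5; reducing to Smith normal form yields diagonal entries (1,1,1,1,1).

The boundary map ∂_2: C_2 → C_1 sends each 2-simplex [p,q,r] to [q,r] − [p,r] + [p,q]. For instance
  ∂ace = ce − ae + ac,
  ∂bcf = cf − bf + bc.
The resulting 15×10 matrix has rank 10, and its Smith normal form has invariant factors (1,1,1,1,1,1,1,1,1,2).

From H_k ≅ ker(∂_k) / im(∂_{k+1}) we obtain:

  H_0: rank C_0 − rank ∂_1 = 6 − 5 = 1, and the invariant factors of ∂_1 are all 1, so H_0 ≅ Z.
  H_1: rank ker ∂_1 − rank ∂_2 = (15 − 5) − 10 = 0, and ∂_2 has invariant factor 2 > 1, so H_1 ≅ Z/2.
  H_2: rank ker ∂_2 − rank ∂_3 = (10 − 10) − 0 = 0, and there is no ∂_3, so H_2 ≅ 0.

As a check, the Euler characteristic is 6 − 15 + 10 = 1, which agrees with 1 − 0 + 0 = 1.
(K is a triangulation of the real projective plane RP^2.)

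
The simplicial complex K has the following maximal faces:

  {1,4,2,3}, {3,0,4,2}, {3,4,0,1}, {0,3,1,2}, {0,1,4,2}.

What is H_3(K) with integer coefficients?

H_3 ≅ Z.

We work with the vertex ordering 0 < 1 < 2 < 3 < 4. The simplices of K, each written with vertices in increasing order, are:

  0-simplices (5): [0], [1], [2], [3], [4]
  1-simplices (10): [0,1], [0,2], [0,3], [0,4], [1,2], [1,3], [1,4], [2,3], [2,4], [3,4]
  2-simplices (10): [0,1,2], [0,1,3], [0,1,4], [0,2,3], [0,2,4], [0,3,4], [1,2,3], [1,2,4], [1,3,4], [2,3,4]
  3-simplices (5): [0,1,2,3], [0,1,2,4], [0,1,3,4], [0,2,3,4], [1,2,3,4]

giving chain groups C_0 ≅ Z^5, C_1 ≅ Z^10, C_2 ≅ Z^10, C_3 ≅ Z^5.

The boundary map ∂_1: C_1 → C_0 is given by ∂[p,q] = [q] − [p]. For instance
  ∂[3,4] = [4] − [3].
The 5×10 boundary matrix has rank 4 and Smith normal form diag(1,1,1,1).

The boundary map ∂_2: C_2 → C_1 acts by ∂[p,q,r] = [q,r] − [p,r] + [p,q]. For instance
  ∂[1,2,4] = [2,4] − [1,4] + [1,2],
  ∂[0,1,3] = [1,3] − [0,3] + [0,1].
The 10×10 boundary matrix has rank 6 and Smith normal form diag(1,1,1,1,1,1).

∂_3: C_3 → C_2 sends each 3-simplex σ to the alternating sum Σ_i (−1)^i (σ with its i-th vertex removed). For instance
  ∂[0,1,3,4] = [1,3,4] − [0,3,4] + [0,1,4] − [0,1,3],
  ∂[0,1,2,4] = [1,2,4] − [0,2,4] + [0,1,4] − [0,1,2].
This gives a 10×5 integer matrix of rank 4; reducing to Smith normal form yields diagonal entries (1,1,1,1).

Reading off H_k = ker ∂_k / im ∂_{k+1}:

  H_3: rank ker ∂_3 − rank ∂_4 = (5 − 4) − 0 = 1, and there is no ∂_4, so H_3 ≅ Z.

(K is a triangulation of the 3-sphere S^3.)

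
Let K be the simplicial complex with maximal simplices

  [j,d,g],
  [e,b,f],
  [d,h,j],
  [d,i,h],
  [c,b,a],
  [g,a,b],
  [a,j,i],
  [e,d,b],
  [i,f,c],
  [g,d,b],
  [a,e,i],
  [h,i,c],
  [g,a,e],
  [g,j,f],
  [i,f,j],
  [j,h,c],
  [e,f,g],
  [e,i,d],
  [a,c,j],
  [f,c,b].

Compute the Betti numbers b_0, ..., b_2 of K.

Order the vertices as a < b < c < d < e < f < g < h < i < j. Listing each simplex with vertices in this order, K has dimension 2 with simplices:

  0-simplices (10): a, b, c, d, e, f, g, h, i, j
  1-simplices (30): ab, ac, ae, ag, ai, aj, bc, bd, be, bf, bg, cf, ch, ci, cj, de, dg, dh, di, dj, ef, eg, ei, fg, fi, fj, gj, hi, hj, ij
  2-simplices (20): abc, abg, acj, aeg, aei, aij, bcf, bde, bdg, bef, cfi, chi, chj, dei, dgj, dhi, dhj, efg, fgj, fij

so the chain groups are C_0 ≅ Z^10, C_1 ≅ Z^30, C_2 ≅ Z^20.

Boundary ∂_1: C_1 → C_0 is given by ∂[p,q] = [q] − [p].
As a 10×30 matrix over Z this has rank 9, with invariant factors (1,1,1,1,1,1,1,1,1).

∂_2: C_2 → C_1 sends each 2-simplex [p,q,r] to [q,r] − [p,r] + [p,q]. For instance
  ∂aei = ei − ai + ae,
  ∂aij = ij − aj + ai.
As a 30×20 matrix over Z this has rank 20, with invariant factors (1,1,1,1,1,1,1,1,1,1,1,1,1,1,1,1,1,1,1,2).

From H_k ≅ ker(∂_k) / im(∂_{k+1}) we obtain:

  H_0: rank C_0 − rank ∂_1 = 10 − 9 = 1, and the invariant factors of ∂_1 are all 1, so H_0 ≅ Z.
  H_1: rank ker ∂_1 − rank ∂_2 = (30 − 9) − 20 = 1, and ∂_2 has invariant factor 2 > 1, so H_1 ≅ Z × Z/2.
  H_2: rank ker ∂_2 − rank ∂_3 = (20 − 20) − 0 = 0, and there is no ∂_3, so H_2 ≅ 0.

As a check, the Euler characteristic is 10 − 30 + 20 = 0, which agrees with 1 − 1 + 0 = 0.

Hence the Betti numbers are b_0 = 1, b_1 = 1, b_2 = 0.

b_0 = 1, b_1 = 1, b_2 = 0.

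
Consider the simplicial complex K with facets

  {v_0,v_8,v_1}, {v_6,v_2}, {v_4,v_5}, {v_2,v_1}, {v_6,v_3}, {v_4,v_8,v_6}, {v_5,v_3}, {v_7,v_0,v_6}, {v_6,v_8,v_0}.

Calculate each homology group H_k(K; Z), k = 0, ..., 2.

K has 9 vertices, 14 edges, 4 triangles.
rank ∂_0 = 0, rank ∂_1 = 8 ⇒ b_0 = 9 − 0 − 8 = 1; all invariant factors of ∂_1 are 1 so no torsion. So H_0 ≅ Z.
rank ∂_1 = 8, rank ∂_2 = 4 ⇒ b_1 = 14 − 8 − 4 = 2; all invariant factors of ∂_2 are 1 so no torsion. So H_1 ≅ Z^2.
rank ∂_2 = 4, rank ∂_3 = 0 ⇒ b_2 = 4 − 4 − 0 = 0. So H_2 ≅ 0.

H_0 = Z,  H_1 = Z^2,  H_2 = 0.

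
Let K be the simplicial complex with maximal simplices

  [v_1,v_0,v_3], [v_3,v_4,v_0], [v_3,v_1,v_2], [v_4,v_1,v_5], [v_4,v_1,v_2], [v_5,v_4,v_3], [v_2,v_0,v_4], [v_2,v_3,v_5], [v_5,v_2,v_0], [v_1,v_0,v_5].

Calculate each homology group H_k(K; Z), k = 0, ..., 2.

K has 6 vertices, 15 edges, 10 triangles.
rank ∂_0 = 0, rank ∂_1 = 5 ⇒ b_0 = 6 − 0 − 5 = 1; all invariant factors of ∂_1 are 1 so no torsion. So H_0 ≅ Z.
rank ∂_1 = 5, rank ∂_2 = 10 ⇒ b_1 = 15 − 5 − 10 = 0; ∂_2 has invariant factor(s) [2] giving torsion. So H_1 ≅ Z/2Z.
rank ∂_2 = 10, rank ∂_3 = 0 ⇒ b_2 = 10 − 10 − 0 = 0. So H_2 ≅ 0.

H_0 = Z,  H_1 = Z/2Z,  H_2 = 0.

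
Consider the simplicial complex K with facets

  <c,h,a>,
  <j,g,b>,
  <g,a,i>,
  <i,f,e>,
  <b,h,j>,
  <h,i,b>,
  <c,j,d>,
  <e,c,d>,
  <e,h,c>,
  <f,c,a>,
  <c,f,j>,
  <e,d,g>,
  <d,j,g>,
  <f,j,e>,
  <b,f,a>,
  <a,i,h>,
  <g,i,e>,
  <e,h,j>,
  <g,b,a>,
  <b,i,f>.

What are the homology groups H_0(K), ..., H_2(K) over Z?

We work with the vertex ordering a < b < c < d < e < f < g < h < i < j. The simplices of K, each written with vertices in increasing order, are:

  0-simplices (10): a, b, c, d, e, f, g, h, i, j
  1-simplices (30): ab, ac, af, ag, ah, ai, bf, bg, bh, bi, bj, cd, ce, cf, ch, cj, de, dg, dj, ef, eg, eh, ei, ej, fi, fj, gi, gj, hi, hj
  2-simplices (20): abf, abg, acf, ach, agi, ahi, bfi, bgj, bhi, bhj, cde, cdj, ceh, cfj, deg, dgj, efi, efj, egi, ehj

so the chain groups are C_0 ≅ Z^10, C_1 ≅ Z^30, C_2 ≅ Z^20.

The boundary map ∂_1: C_1 → C_0 sends each edge [p,q] (with p < q) to q − p.
The resulting 10×30 matrix has rank 9, and its Smith normal form has invariant factors (1,1,1,1,1,1,1,1,1).

Boundary ∂_2: C_2 → C_1 acts by ∂[p,q,r] = [q,r] − [p,r] + [p,q]. For instance
  ∂bfi = fi − bi + bf,
  ∂abg = bg − ag + ab.
The 30×20 boundary matrix has rank 20 and Smith normal form diag(1,1,1,1,1,1,1,1,1,1,1,1,1,1,1,1,1,1,1,2).

Reading off H_k = ker ∂_k / im ∂_{k+1}:

  H_0: rank C_0 − rank ∂_1 = 10 − 9 = 1, and the invariant factors of ∂_1 are all 1, so H_0 = Z.
  H_1: rank ker ∂_1 − rank ∂_2 = (30 − 9) − 20 = 1, and ∂_2 has invariant factor 2 > 1, so H_1 = Z ⊕ Z/2Z.
  H_2: rank ker ∂_2 − rank ∂_3 = (20 − 20) − 0 = 0, and there is no ∂_3, so H_2 = 0.

(K is a triangulation of the Klein bottle.)

H_0 = Z,  H_1 = Z ⊕ Z/2Z,  H_2 = 0.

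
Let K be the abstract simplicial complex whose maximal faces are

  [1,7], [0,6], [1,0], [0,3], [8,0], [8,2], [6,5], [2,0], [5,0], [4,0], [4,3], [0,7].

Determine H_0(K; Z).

Fix the vertex order 0 < 1 < 2 < 3 < 4 < 5 < 6 < 7 < 8 and write every simplex with vertices in increasing order. Then dim K = 1 and the simplices of K are:

  0-simplices (9): [0], [1], [2], [3], [4], [5], [6], [7], [8]
  1-simplices (12): [0,1], [0,2], [0,3], [0,4], [0,5], [0,6], [0,7], [0,8], [1,7], [2,8], [3,4], [5,6]

so the chain groups are C_0 ≅ Z^9, C_1 ≅ Z^12.

Boundary ∂_1: C_1 → C_0 is given by ∂[p,q] = [q] − [p]. For instance
  ∂[0,3] = [3] − [0].
The resulting 9×12 matrix has rank 8, and its Smith normal form has invariant factors (1,1,1,1,1,1,1,1).

Computing H_k = (kernel of ∂_k) / (image of ∂_{k+1}):

  H_0: rank C_0 − rank ∂_1 = 9 − 8 = 1, and the invariant factors of ∂_1 are all 1, so H_0 ≅ Z.

(K is a triangulation of a wedge of 4 circles.)

H_0 ≅ Z.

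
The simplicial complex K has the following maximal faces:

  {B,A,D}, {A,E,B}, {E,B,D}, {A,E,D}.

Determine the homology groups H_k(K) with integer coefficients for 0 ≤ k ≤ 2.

Order the vertices as A < B < D < E. Listing each simplex with vertices in this order, K has dimension 2 with simplices:

  0-simplices (4): A, B, D, E
  1-simplices (6): AB, AD, AE, BD, BE, DE
  2-simplices (4): ABD, ABE, ADE, BDE

Hence C_0 ≅ Z^4, C_1 ≅ Z^6, C_2 ≅ Z^4.

The boundary map ∂_1: C_1 → C_0 maps an edge to its endpoints' difference, ∂[p,q] = q − p. For instance
  ∂BD = D − B.
The 4×6 boundary matrix has rank 3 and Smith normal form diag(1,1,1).

Boundary ∂_2: C_2 → C_1 sends each 2-simplex [p,q,r] to [q,r] − [p,r] + [p,q]. For instance
  ∂BDE = DE − BE + BD,
  ∂ABD = BD − AD + AB.
The resulting 6×4 matrix has rank 3, and its Smith normal form has invariant factors (1,1,1).

From H_k ≅ ker(∂_k) / im(∂_{k+1}) we obtain:

  H_0: rank C_0 − rank ∂_1 = 4 − 3 = 1, and the invariant factors of ∂_1 are all 1, so H_0 ≅ Z.
  H_1: rank ker ∂_1 − rank ∂_2 = (6 − 3) − 3 = 0, and the invariant factors of ∂_2 are all 1, so H_1 ≅ 0.
  H_2: rank ker ∂_2 − rank ∂_3 = (4 − 3) − 0 = 1, and there is no ∂_3, so H_2 ≅ Z.

H_0 = Z,  H_1 = 0,  H_2 = Z.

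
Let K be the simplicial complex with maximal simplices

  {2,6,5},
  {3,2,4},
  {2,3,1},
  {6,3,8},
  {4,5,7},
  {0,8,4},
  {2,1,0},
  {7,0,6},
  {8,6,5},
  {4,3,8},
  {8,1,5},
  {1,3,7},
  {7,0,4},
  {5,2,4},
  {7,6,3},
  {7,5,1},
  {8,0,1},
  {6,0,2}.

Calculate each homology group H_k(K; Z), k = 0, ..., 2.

H_0 = Z,  H_1 = Z^2,  H_2 = Z.

K has 9 vertices, 27 edges, 18 triangles.
rank ∂_0 = 0, rank ∂_1 = 8 ⇒ b_0 = 9 − 0 − 8 = 1; all invariant factors of ∂_1 are 1 so no torsion. So H_0 = Z.
rank ∂_1 = 8, rank ∂_2 = 17 ⇒ b_1 = 27 − 8 − 17 = 2; all invariant factors of ∂_2 are 1 so no torsion. So H_1 = Z^2.
rank ∂_2 = 17, rank ∂_3 = 0 ⇒ b_2 = 18 − 17 − 0 = 1. So H_2 = Z.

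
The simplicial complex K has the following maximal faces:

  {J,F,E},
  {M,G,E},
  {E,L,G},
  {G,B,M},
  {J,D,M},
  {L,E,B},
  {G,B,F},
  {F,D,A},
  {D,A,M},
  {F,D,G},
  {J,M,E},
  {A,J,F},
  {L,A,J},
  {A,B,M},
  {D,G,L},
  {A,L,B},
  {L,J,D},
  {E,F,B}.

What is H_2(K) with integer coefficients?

We work with the vertex ordering A < B < D < E < F < G < J < L < M. The simplices of K, each written with vertices in increasing order, are:

  0-simplices (9): A, B, D, E, F, G, J, L, M
  1-simplices (27): AB, AD, AF, AJ, AL, AM, BE, BF, BG, BL, BM, DF, DG, DJ, DL, DM, EF, EG, EJ, EL, EM, FG, FJ, GL, GM, JL, JM
  2-simplices (18): ABL, ABM, ADF, ADM, AFJ, AJL, BEF, BEL, BFG, BGM, DFG, DGL, DJL, DJM, EFJ, EGL, EGM, EJM

Hence C_0 ≅ Z^9, C_1 ≅ Z^27, C_2 ≅ Z^18.

∂_1: C_1 → C_0 maps an edge to its endpoints' difference, ∂[p,q] = q − p. For instance
  ∂FJ = J − F.
As a 9×27 matrix over Z this has rank 8, with invariant factors (1,1,1,1,1,1,1,1).

∂_2: C_2 → C_1 maps a triangle to the signed sum of its edges. For instance
  ∂BFG = FG − BG + BF,
  ∂EGL = GL − EL + EG.
The 27×18 boundary matrix has rank 18 and Smith normal form diag(1,1,1,1,1,1,1,1,1,1,1,1,1,1,1,1,1,2).

From H_k ≅ ker(∂_k) / im(∂_{k+1}) we obtain:

  H_2: rank ker ∂_2 − rank ∂_3 = (18 − 18) − 0 = 0, and there is no ∂_3, so H_2 = 0.

(K is a triangulation of the Klein bottle.)

H_2 ≅ 0.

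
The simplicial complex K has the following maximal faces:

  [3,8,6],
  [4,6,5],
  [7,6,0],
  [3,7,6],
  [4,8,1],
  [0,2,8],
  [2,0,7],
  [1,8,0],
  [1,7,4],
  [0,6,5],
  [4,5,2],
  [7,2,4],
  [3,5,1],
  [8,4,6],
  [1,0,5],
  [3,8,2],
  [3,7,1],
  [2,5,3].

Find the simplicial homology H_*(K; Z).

H_0 = Z,  H_1 = Z^2,  H_2 = Z.

We work with the vertex ordering 0 < 1 < 2 < 3 < 4 < 5 < 6 < 7 < 8. The simplices of K, each written with vertices in increasing order, are:

  0-simplices (9): [0], [1], [2], [3], [4], [5], [6], [7], [8]
  1-simplices (27): (27 of them)
  2-simplices (18): [0,1,5], [0,1,8], [0,2,7], [0,2,8], [0,5,6], [0,6,7], [1,3,5], [1,3,7], [1,4,7], [1,4,8], [2,3,5], [2,3,8], [2,4,5], [2,4,7], [3,6,7], [3,6,8], [4,5,6], [4,6,8]

so the chain groups are C_0 ≅ Z^9, C_1 ≅ Z^27, C_2 ≅ Z^18.

∂_1: C_1 → C_0 is given by ∂[p,q] = [q] − [p]. For instance
  ∂[0,2] = [2] − [0].
This gives a 9×27 integer matrix of rank 8; reducing to Smith normal form yields diagonal entries (1,1,1,1,1,1,1,1).

Boundary ∂_2: C_2 → C_1 maps a triangle to the signed sum of its edges. For instance
  ∂[0,2,8] = [2,8] − [0,8] + [0,2],
  ∂[4,5,6] = [5,6] − [4,6] + [4,5].
This gives a 27×18 integer matrix of rank 17; reducing to Smith normal form yields diagonal entries (1,1,1,1,1,1,1,1,1,1,1,1,1,1,1,1,1).

Reading off H_k = ker ∂_k / im ∂_{k+1}:

  H_0: rank C_0 − rank ∂_1 = 9 − 8 = 1, and the invariant factors of ∂_1 are all 1, so H_0 ≅ Z.
  H_1: rank ker ∂_1 − rank ∂_2 = (27 − 8) − 17 = 2, and the invariant factors of ∂_2 are all 1, so H_1 ≅ Z^2.
  H_2: rank ker ∂_2 − rank ∂_3 = (18 − 17) − 0 = 1, and there is no ∂_3, so H_2 ≅ Z.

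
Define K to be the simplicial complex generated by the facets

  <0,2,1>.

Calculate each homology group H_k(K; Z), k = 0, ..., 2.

H_0 ≅ Z,  H_1 = 0,  H_2 = 0.

K has 3 vertices, 3 edges, 1 triangle.
rank ∂_0 = 0, rank ∂_1 = 2 ⇒ b_0 = 3 − 0 − 2 = 1; all invariant factors of ∂_1 are 1 so no torsion. So H_0 ≅ Z.
rank ∂_1 = 2, rank ∂_2 = 1 ⇒ b_1 = 3 − 2 − 1 = 0; all invariant factors of ∂_2 are 1 so no torsion. So H_1 ≅ 0.
rank ∂_2 = 1, rank ∂_3 = 0 ⇒ b_2 = 1 − 1 − 0 = 0. So H_2 ≅ 0.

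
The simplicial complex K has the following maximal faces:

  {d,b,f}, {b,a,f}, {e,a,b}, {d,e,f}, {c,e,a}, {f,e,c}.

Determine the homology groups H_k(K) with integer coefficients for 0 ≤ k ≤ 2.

Take the total order a < b < c < d < e < f on the vertex set. Then K (dimension 2) consists of the simplices:

  0-simplices (6): a, b, c, d, e, f
  1-simplices (12): ab, ac, ae, af, bd, be, bf, ce, cf, de, df, ef
  2-simplices (6): abe, abf, ace, bdf, cef, def

giving chain groups C_0 ≅ Z^6, C_1 ≅ Z^12, C_2 ≅ Z^6.

∂_1: C_1 → C_0 is given by ∂[p,q] = [q] − [p]. For instance
  ∂be = e − b.
The resulting 6×12 matrix has rank 5, and its Smith normal form has invariant factors (1,1,1,1,1).

Boundary ∂_2: C_2 → C_1 acts by ∂[p,q,r] = [q,r] − [p,r] + [p,q]. For instance
  ∂def = ef − df + de,
  ∂abf = bf − af + ab.
This gives a 12×6 integer matrix of rank 6; reducing to Smith normal form yields diagonal entries (1,1,1,1,1,1).

From H_k ≅ ker(∂_k) / im(∂_{k+1}) we obtain:

  H_0: rank C_0 − rank ∂_1 = 6 − 5 = 1, and the invariant factors of ∂_1 are all 1, so H_0 = Z.
  H_1: rank ker ∂_1 − rank ∂_2 = (12 − 5) − 6 = 1, and the invariant factors of ∂_2 are all 1, so H_1 = Z.
  H_2: rank ker ∂_2 − rank ∂_3 = (6 − 6) − 0 = 0, and there is no ∂_3, so H_2 = 0.

H_0 ≅ Z,  H_1 ≅ Z,  H_2 = 0.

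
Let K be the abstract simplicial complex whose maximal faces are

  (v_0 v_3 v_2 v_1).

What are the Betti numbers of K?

We work with the vertex ordering v_0 < v_1 < v_2 < v_3. The simplices of K, each written with vertices in increasing order, are:

  0-simplices (4): [v_0], [v_1], [v_2], [v_3]
  1-simplices (6): [v_0,v_1], [v_0,v_2], [v_0,v_3], [v_1,v_2], [v_1,v_3], [v_2,v_3]
  2-simplices (4): [v_0,v_1,v_2], [v_0,v_1,v_3], [v_0,v_2,v_3], [v_1,v_2,v_3]
  3-simplices (1): [v_0,v_1,v_2,v_3]

so the chain groups are C_0 ≅ Z^4, C_1 ≅ Z^6, C_2 ≅ Z^4, C_3 ≅ Z^1.

Boundary ∂_1: C_1 → C_0 sends each edge [p,q] (with p < q) to q − p. For instance
  ∂[v_1,v_2] = [v_2] − [v_1].
As a 4×6 matrix over Z this has rank 3, with invariant factors (1,1,1).

∂_2: C_2 → C_1 sends each 2-simplex [p,q,r] to [q,r] − [p,r] + [p,q]. For instance
  ∂[v_0,v_1,v_2] = [v_1,v_2] − [v_0,v_2] + [v_0,v_1],
  ∂[v_0,v_2,v_3] = [v_2,v_3] − [v_0,v_3] + [v_0,v_2].
As a 6×4 matrix over Z this has rank 3, with invariant factors (1,1,1).

The boundary map ∂_3: C_3 → C_2 sends each 3-simplex σ to the alternating sum Σ_i (−1)^i (σ with its i-th vertex removed). For instance
  ∂[v_0,v_1,v_2,v_3] = [v_1,v_2,v_3] − [v_0,v_2,v_3] + [v_0,v_1,v_3] − [v_0,v_1,v_2].
The resulting 4×1 matrix has rank 1, and its Smith normal form has invariant factors (1).

Reading off H_k = ker ∂_k / im ∂_{k+1}:

  H_0: rank C_0 − rank ∂_1 = 4 − 3 = 1, and the invariant factors of ∂_1 are all 1, so H_0 ≅ Z.
  H_1: rank ker ∂_1 − rank ∂_2 = (6 − 3) − 3 = 0, and the invariant factors of ∂_2 are all 1, so H_1 ≅ 0.
  H_2: rank ker ∂_2 − rank ∂_3 = (4 − 3) − 1 = 0, and the invariant factors of ∂_3 are all 1, so H_2 ≅ 0.
  H_3: rank ker ∂_3 − rank ∂_4 = (1 − 1) − 0 = 0, and there is no ∂_4, so H_3 ≅ 0.

(K is a triangulation of the 3-simplex.)

Hence the Betti numbers are b_0 = 1, b_1 = 0, b_2 = 0, b_3 = 0.

b_0 = 1, b_1 = 0, b_2 = 0, b_3 = 0.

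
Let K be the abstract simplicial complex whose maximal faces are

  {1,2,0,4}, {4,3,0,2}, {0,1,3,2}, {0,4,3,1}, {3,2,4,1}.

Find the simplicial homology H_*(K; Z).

H_0 = Z,  H_1 = 0,  H_2 = 0,  H_3 = Z.

K has 5 vertices, 10 edges, 10 triangles, 5 3-simplices.
rank ∂_0 = 0, rank ∂_1 = 4 ⇒ b_0 = 5 − 0 − 4 = 1; all invariant factors of ∂_1 are 1 so no torsion. So H_0 ≅ Z.
rank ∂_1 = 4, rank ∂_2 = 6 ⇒ b_1 = 10 − 4 − 6 = 0; all invariant factors of ∂_2 are 1 so no torsion. So H_1 ≅ 0.
rank ∂_2 = 6, rank ∂_3 = 4 ⇒ b_2 = 10 − 6 − 4 = 0; all invariant factors of ∂_3 are 1 so no torsion. So H_2 ≅ 0.
rank ∂_3 = 4, rank ∂_4 = 0 ⇒ b_3 = 5 − 4 − 0 = 1. So H_3 ≅ Z.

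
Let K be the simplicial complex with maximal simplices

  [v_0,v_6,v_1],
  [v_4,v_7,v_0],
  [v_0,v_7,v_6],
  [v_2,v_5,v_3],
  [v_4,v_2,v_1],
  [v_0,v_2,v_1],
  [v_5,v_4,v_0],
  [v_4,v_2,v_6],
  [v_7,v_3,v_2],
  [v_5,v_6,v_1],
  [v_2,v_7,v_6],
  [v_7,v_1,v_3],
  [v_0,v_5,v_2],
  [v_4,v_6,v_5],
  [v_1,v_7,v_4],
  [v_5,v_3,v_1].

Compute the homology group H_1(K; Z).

H_1 ≅ Z^2.

Fix the vertex order v_0 < v_1 < v_2 < v_3 < v_4 < v_5 < v_6 < v_7 and write every simplex with vertices in increasing order. Then dim K = 2 and the simplices of K are:

  0-simplices (8): [v_0], [v_1], [v_2], [v_3], [v_4], [v_5], [v_6], [v_7]
  1-simplices (24): (24 of them)
  2-simplices (16): (16 of them)

giving chain groups C_0 ≅ Z^8, C_1 ≅ Z^24, C_2 ≅ Z^16.

The boundary map ∂_1: C_1 → C_0 is given by ∂[p,q] = [q] − [p].
As a 8×24 matrix over Z this has rank 7, with invariant factors (1,1,1,1,1,1,1).

The boundary map ∂_2: C_2 → C_1 maps a triangle to the signed sum of its edges. For instance
  ∂[v_1,v_3,v_7] = [v_3,v_7] − [v_1,v_7] + [v_1,v_3],
  ∂[v_0,v_1,v_2] = [v_1,v_2] − [v_0,v_2] + [v_0,v_1].
As a 24×16 matrix over Z this has rank 15, with invariant factors (1,1,1,1,1,1,1,1,1,1,1,1,1,1,1).

From H_k ≅ ker(∂_k) / im(∂_{k+1}) we obtain:

  H_1: rank ker ∂_1 − rank ∂_2 = (24 − 7) − 15 = 2, and the invariant factors of ∂_2 are all 1, so H_1 = Z^2.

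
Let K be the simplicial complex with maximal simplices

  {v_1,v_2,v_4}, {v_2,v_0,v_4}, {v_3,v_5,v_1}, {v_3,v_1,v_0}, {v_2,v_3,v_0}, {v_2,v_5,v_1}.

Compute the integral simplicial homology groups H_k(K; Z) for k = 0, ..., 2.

H_0 = Z,  H_1 = Z,  H_2 = 0.

K has 6 vertices, 12 edges, 6 triangles.
rank ∂_0 = 0, rank ∂_1 = 5 ⇒ b_0 = 6 − 0 − 5 = 1; all invariant factors of ∂_1 are 1 so no torsion. So H_0 = Z.
rank ∂_1 = 5, rank ∂_2 = 6 ⇒ b_1 = 12 − 5 − 6 = 1; all invariant factors of ∂_2 are 1 so no torsion. So H_1 = Z.
rank ∂_2 = 6, rank ∂_3 = 0 ⇒ b_2 = 6 − 6 − 0 = 0. So H_2 = 0.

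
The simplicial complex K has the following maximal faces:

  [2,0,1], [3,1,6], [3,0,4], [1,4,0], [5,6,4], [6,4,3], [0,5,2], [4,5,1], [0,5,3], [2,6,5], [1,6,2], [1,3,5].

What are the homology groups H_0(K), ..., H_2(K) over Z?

H_0 ≅ Z,  H_1 ≅ Z/2,  H_2 = 0.

K has 7 vertices, 18 edges, 12 triangles.
rank ∂_0 = 0, rank ∂_1 = 6 ⇒ b_0 = 7 − 0 − 6 = 1; all invariant factors of ∂_1 are 1 so no torsion. So H_0 ≅ Z.
rank ∂_1 = 6, rank ∂_2 = 12 ⇒ b_1 = 18 − 6 − 12 = 0; ∂_2 has invariant factor(s) [2] giving torsion. So H_1 ≅ Z/2.
rank ∂_2 = 12, rank ∂_3 = 0 ⇒ b_2 = 12 − 12 − 0 = 0. So H_2 ≅ 0.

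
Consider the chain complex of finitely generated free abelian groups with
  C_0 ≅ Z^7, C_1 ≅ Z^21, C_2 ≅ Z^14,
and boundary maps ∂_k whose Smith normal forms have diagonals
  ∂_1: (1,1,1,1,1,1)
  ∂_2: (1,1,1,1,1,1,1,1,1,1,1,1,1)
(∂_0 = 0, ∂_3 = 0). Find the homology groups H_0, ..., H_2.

H_0: b_0 = 7 − 0 − 6 = 1; torsion from ∂_1 factors > 1: none. So H_0 = Z.
H_1: b_1 = 21 − 6 − 13 = 2; torsion from ∂_2 factors > 1: none. So H_1 = Z^2.
H_2: b_2 = 14 − 13 − 0 = 1; torsion from ∂_3 factors > 1: none. So H_2 = Z.

H_0 = Z,  H_1 = Z^2,  H_2 = Z.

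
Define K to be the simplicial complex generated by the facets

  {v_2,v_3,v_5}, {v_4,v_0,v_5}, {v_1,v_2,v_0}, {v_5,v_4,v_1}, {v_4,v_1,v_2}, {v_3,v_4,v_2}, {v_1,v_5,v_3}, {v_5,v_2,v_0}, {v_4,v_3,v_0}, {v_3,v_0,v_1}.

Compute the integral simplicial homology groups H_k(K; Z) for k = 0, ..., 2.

H_0 ≅ Z,  H_1 ≅ Z/2Z,  H_2 = 0.

Take the total order v_0 < v_1 < v_2 < v_3 < v_4 < v_5 on the vertex set. Then K (dimension 2) consists of the simplices:

  0-simplices (6): [v_0], [v_1], [v_2], [v_3], [v_4], [v_5]
  1-simplices (15): (15 of them)
  2-simplices (10): [v_0,v_1,v_2], [v_0,v_1,v_3], [v_0,v_2,v_5], [v_0,v_3,v_4], [v_0,v_4,v_5], [v_1,v_2,v_4], [v_1,v_3,v_5], [v_1,v_4,v_5], [v_2,v_3,v_4], [v_2,v_3,v_5]

Hence C_0 ≅ Z^6, C_1 ≅ Z^15, C_2 ≅ Z^10.

The boundary map ∂_1: C_1 → C_0 is given by ∂[p,q] = [q] − [p]. For instance
  ∂[v_2,v_3] = [v_3] − [v_2].
As a 6×15 matrix over Z this has rank 5, with invariant factors (1,1,1,1,1).

∂_2: C_2 → C_1 maps a triangle to the signed sum of its edges. For instance
  ∂[v_1,v_3,v_5] = [v_3,v_5] − [v_1,v_5] + [v_1,v_3],
  ∂[v_2,v_3,v_4] = [v_3,v_4] − [v_2,v_4] + [v_2,v_3].
The 15×10 boundary matrix has rank 10 and Smith normal form diag(1,1,1,1,1,1,1,1,1,2).

Computing H_k = (kernel of ∂_k) / (image of ∂_{k+1}):

  H_0: rank C_0 − rank ∂_1 = 6 − 5 = 1, and the invariant factors of ∂_1 are all 1, so H_0 = Z.
  H_1: rank ker ∂_1 − rank ∂_2 = (15 − 5) − 10 = 0, and ∂_2 has invariant factor 2 > 1, so H_1 = Z/2Z.
  H_2: rank ker ∂_2 − rank ∂_3 = (10 − 10) − 0 = 0, and there is no ∂_3, so H_2 = 0.

As a check, the Euler characteristic is 6 − 15 + 10 = 1, which agrees with 1 − 0 + 0 = 1.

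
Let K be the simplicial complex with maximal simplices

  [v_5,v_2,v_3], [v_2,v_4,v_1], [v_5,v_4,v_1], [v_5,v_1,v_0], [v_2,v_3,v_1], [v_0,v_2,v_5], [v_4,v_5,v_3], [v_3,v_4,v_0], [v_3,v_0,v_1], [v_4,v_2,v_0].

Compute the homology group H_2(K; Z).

We work with the vertex ordering v_0 < v_1 < v_2 < v_3 < v_4 < v_5. The simplices of K, each written with vertices in increasing order, are:

  0-simplices (6): [v_0], [v_1], [v_2], [v_3], [v_4], [v_5]
  1-simplices (15): (15 of them)
  2-simplices (10): [v_0,v_1,v_3], [v_0,v_1,v_5], [v_0,v_2,v_4], [v_0,v_2,v_5], [v_0,v_3,v_4], [v_1,v_2,v_3], [v_1,v_2,v_4], [v_1,v_4,v_5], [v_2,v_3,v_5], [v_3,v_4,v_5]

giving chain groups C_0 ≅ Z^6, C_1 ≅ Z^15, C_2 ≅ Z^10.

The boundary map ∂_1: C_1 → C_0 maps an edge to its endpoints' difference, ∂[p,q] = q − p.
The 6×15 boundary matrix has rank 5 and Smith normal form diag(1,1,1,1,1).

∂_2: C_2 → C_1 sends each 2-simplex [p,q,r] to [q,r] − [p,r] + [p,q]. For instance
  ∂[v_1,v_2,v_3] = [v_2,v_3] − [v_1,v_3] + [v_1,v_2],
  ∂[v_0,v_3,v_4] = [v_3,v_4] − [v_0,v_4] + [v_0,v_3].
As a 15×10 matrix over Z this has rank 10, with invariant factors (1,1,1,1,1,1,1,1,1,2).

Now H_k = ker ∂_k / im ∂_{k+1}, so:

  H_2: rank ker ∂_2 − rank ∂_3 = (10 − 10) − 0 = 0, and there is no ∂_3, so H_2 = 0.

H_2 ≅ 0.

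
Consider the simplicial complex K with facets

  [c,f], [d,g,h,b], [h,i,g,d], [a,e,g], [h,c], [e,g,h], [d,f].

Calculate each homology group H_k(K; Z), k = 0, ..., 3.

H_0 ≅ Z,  H_1 ≅ Z,  H_2 = 0,  H_3 = 0.

Order the vertices as a < b < c < d < e < f < g < h < i. Listing each simplex with vertices in this order, K has dimension 3 with simplices:

  0-simplices (9): a, b, c, d, e, f, g, h, i
  1-simplices (16): ae, ag, bd, bg, bh, cf, ch, df, dg, dh, di, eg, eh, gh, gi, hi
  2-simplices (9): aeg, bdg, bdh, bgh, dgh, dgi, dhi, egh, ghi
  3-simplices (2): bdgh, dghi

giving chain groups C_0 ≅ Z^9, C_1 ≅ Z^16, C_2 ≅ Z^9, C_3 ≅ Z^2.

The boundary map ∂_1: C_1 → C_0 maps an edge to its endpoints' difference, ∂[p,q] = q − p. For instance
  ∂ag = g − a.
This gives a 9×16 integer matrix of rank 8; reducing to Smith normal form yields diagonal entries (1,1,1,1,1,1,1,1).

Boundary ∂_2: C_2 → C_1 maps a triangle to the signed sum of its edges. For instance
  ∂ghi = hi − gi + gh,
  ∂bdh = dh − bh + bd.
The resulting 16×9 matrix has rank 7, and its Smith normal form has invariant factors (1,1,1,1,1,1,1).

∂_3: C_3 → C_2 sends each 3-simplex σ to the alternating sum Σ_i (−1)^i (σ with its i-th vertex removed). For instance
  ∂bdgh = dgh − bgh + bdh − bdg,
  ∂dghi = ghi − dhi + dgi − dgh.
The 9×2 boundary matrix has rank 2 and Smith normal form diag(1,1).

From H_k ≅ ker(∂_k) / im(∂_{k+1}) we obtain:

  H_0: rank C_0 − rank ∂_1 = 9 − 8 = 1, and the invariant factors of ∂_1 are all 1, so H_0 ≅ Z.
  H_1: rank ker ∂_1 − rank ∂_2 = (16 − 8) − 7 = 1, and the invariant factors of ∂_2 are all 1, so H_1 ≅ Z.
  H_2: rank ker ∂_2 − rank ∂_3 = (9 − 7) − 2 = 0, and the invariant factors of ∂_3 are all 1, so H_2 ≅ 0.
  H_3: rank ker ∂_3 − rank ∂_4 = (2 − 2) − 0 = 0, and there is no ∂_4, so H_3 ≅ 0.

As a check, the Euler characteristic is 9 − 16 + 9 − 2 = 0, which agrees with 1 − 1 + 0 − 0 = 0.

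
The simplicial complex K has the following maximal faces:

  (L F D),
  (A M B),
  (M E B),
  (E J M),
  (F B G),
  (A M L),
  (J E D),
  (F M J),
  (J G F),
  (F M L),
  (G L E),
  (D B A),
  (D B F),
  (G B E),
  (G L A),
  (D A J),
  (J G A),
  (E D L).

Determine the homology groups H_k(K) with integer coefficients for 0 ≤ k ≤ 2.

Take the total order A < B < D < E < F < G < J < L < M on the vertex set. Then K (dimension 2) consists of the simplices:

  0-simplices (9): A, B, D, E, F, G, J, L, M
  1-simplices (27): AB, AD, AG, AJ, AL, AM, BD, BE, BF, BG, BM, DE, DF, DJ, DL, EG, EJ, EL, EM, FG, FJ, FL, FM, GJ, GL, JM, LM
  2-simplices (18): ABD, ABM, ADJ, AGJ, AGL, ALM, BDF, BEG, BEM, BFG, DEJ, DEL, DFL, EGL, EJM, FGJ, FJM, FLM

so the chain groups are C_0 ≅ Z^9, C_1 ≅ Z^27, C_2 ≅ Z^18.

∂_1: C_1 → C_0 maps an edge to its endpoints' difference, ∂[p,q] = q − p.
This gives a 9×27 integer matrix of rank 8; reducing to Smith normal form yields diagonal entries (1,1,1,1,1,1,1,1).

The boundary map ∂_2: C_2 → C_1 maps a triangle to the signed sum of its edges. For instance
  ∂FGJ = GJ − FJ + FG,
  ∂AGL = GL − AL + AG.
As a 27×18 matrix over Z this has rank 17, with invariant factors (1,1,1,1,1,1,1,1,1,1,1,1,1,1,1,1,1).

Now H_k = ker ∂_k / im ∂_{k+1}, so:

  H_0: rank C_0 − rank ∂_1 = 9 − 8 = 1, and the invariant factors of ∂_1 are all 1, so H_0 = Z.
  H_1: rank ker ∂_1 − rank ∂_2 = (27 − 8) − 17 = 2, and the invariant factors of ∂_2 are all 1, so H_1 = Z^2.
  H_2: rank ker ∂_2 − rank ∂_3 = (18 − 17) − 0 = 1, and there is no ∂_3, so H_2 = Z.

As a check, the Euler characteristic is 9 − 27 + 18 = 0, which agrees with 1 − 2 + 1 = 0.

H_0 ≅ Z,  H_1 ≅ Z^2,  H_2 ≅ Z.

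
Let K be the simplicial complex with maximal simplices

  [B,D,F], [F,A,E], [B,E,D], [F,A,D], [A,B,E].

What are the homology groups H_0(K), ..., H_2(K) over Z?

H_0 ≅ Z,  H_1 ≅ Z,  H_2 = 0.

We work with the vertex ordering A < B < D < E < F. The simplices of K, each written with vertices in increasing order, are:

  0-simplices (5): A, B, D, E, F
  1-simplices (10): AB, AD, AE, AF, BD, BE, BF, DE, DF, EF
  2-simplices (5): ABE, ADF, AEF, BDE, BDF

so the chain groups are C_0 ≅ Z^5, C_1 ≅ Z^10, C_2 ≅ Z^5.

∂_1: C_1 → C_0 is given by ∂[p,q] = [q] − [p]. For instance
  ∂BF = F − B.
As a 5×10 matrix over Z this has rank 4, with invariant factors (1,1,1,1).

The boundary map ∂_2: C_2 → C_1 sends each 2-simplex [p,q,r] to [q,r] − [p,r] + [p,q]. For instance
  ∂AEF = EF − AF + AE,
  ∂BDF = DF − BF + BD.
The resulting 10×5 matrix has rank 5, and its Smith normal form has invariant factors (1,1,1,1,1).

Computing H_k = (kernel of ∂_k) / (image of ∂_{k+1}):

  H_0: rank C_0 − rank ∂_1 = 5 − 4 = 1, and the invariant factors of ∂_1 are all 1, so H_0 ≅ Z.
  H_1: rank ker ∂_1 − rank ∂_2 = (10 − 4) − 5 = 1, and the invariant factors of ∂_2 are all 1, so H_1 ≅ Z.
  H_2: rank ker ∂_2 − rank ∂_3 = (5 − 5) − 0 = 0, and there is no ∂_3, so H_2 ≅ 0.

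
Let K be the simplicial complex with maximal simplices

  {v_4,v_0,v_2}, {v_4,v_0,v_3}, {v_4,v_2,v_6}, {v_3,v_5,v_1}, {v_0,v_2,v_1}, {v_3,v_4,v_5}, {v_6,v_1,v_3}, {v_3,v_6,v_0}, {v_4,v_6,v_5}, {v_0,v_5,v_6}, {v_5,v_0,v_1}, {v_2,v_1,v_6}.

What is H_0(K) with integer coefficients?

H_0 = Z.

Fix the vertex order v_0 < v_1 < v_2 < v_3 < v_4 < v_5 < v_6 and write every simplex with vertices in increasing order. Then dim K = 2 and the simplices of K are:

  0-simplices (7): [v_0], [v_1], [v_2], [v_3], [v_4], [v_5], [v_6]
  1-simplices (18): (18 of them)
  2-simplices (12): (12 of them)

Hence C_0 ≅ Z^7, C_1 ≅ Z^18, C_2 ≅ Z^12.

Boundary ∂_1: C_1 → C_0 is given by ∂[p,q] = [q] − [p]. For instance
  ∂[v_0,v_3] = [v_3] − [v_0].
This gives a 7×18 integer matrix of rank 6; reducing to Smith normal form yields diagonal entries (1,1,1,1,1,1).

The boundary map ∂_2: C_2 → C_1 sends each 2-simplex [p,q,r] to [q,r] − [p,r] + [p,q]. For instance
  ∂[v_0,v_2,v_4] = [v_2,v_4] − [v_0,v_4] + [v_0,v_2],
  ∂[v_2,v_4,v_6] = [v_4,v_6] − [v_2,v_6] + [v_2,v_4].
The 18×12 boundary matrix has rank 12 and Smith normal form diag(1,1,1,1,1,1,1,1,1,1,1,2).

Now H_k = ker ∂_k / im ∂_{k+1}, so:

  H_0: rank C_0 − rank ∂_1 = 7 − 6 = 1, and the invariant factors of ∂_1 are all 1, so H_0 = Z.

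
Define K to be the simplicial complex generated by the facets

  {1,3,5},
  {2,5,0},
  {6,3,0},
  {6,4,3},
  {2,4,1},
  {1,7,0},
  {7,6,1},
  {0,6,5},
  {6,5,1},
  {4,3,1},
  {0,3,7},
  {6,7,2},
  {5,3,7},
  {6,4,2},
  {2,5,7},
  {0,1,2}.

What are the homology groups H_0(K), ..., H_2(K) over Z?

H_0 ≅ Z,  H_1 ≅ Z^2,  H_2 ≅ Z.

Take the total order 0 < 1 < 2 < 3 < 4 < 5 < 6 < 7 on the vertex set. Then K (dimension 2) consists of the simplices:

  0-simplices (8): [0], [1], [2], [3], [4], [5], [6], [7]
  1-simplices (24): (24 of them)
  2-simplices (16): [0,1,2], [0,1,7], [0,2,5], [0,3,6], [0,3,7], [0,5,6], [1,2,4], [1,3,4], [1,3,5], [1,5,6], [1,6,7], [2,4,6], [2,5,7], [2,6,7], [3,4,6], [3,5,7]

Hence C_0 ≅ Z^8, C_1 ≅ Z^24, C_2 ≅ Z^16.

∂_1: C_1 → C_0 sends each edge [p,q] (with p < q) to q − p. For instance
  ∂[3,4] = [4] − [3].
As a 8×24 matrix over Z this has rank 7, with invariant factors (1,1,1,1,1,1,1).

Boundary ∂_2: C_2 → C_1 maps a triangle to the signed sum of its edges. For instance
  ∂[0,5,6] = [5,6] − [0,6] + [0,5],
  ∂[1,6,7] = [6,7] − [1,7] + [1,6].
The resulting 24×16 matrix has rank 15, and its Smith normal form has invariant factors (1,1,1,1,1,1,1,1,1,1,1,1,1,1,1).

Computing H_k = (kernel of ∂_k) / (image of ∂_{k+1}):

  H_0: rank C_0 − rank ∂_1 = 8 − 7 = 1, and the invariant factors of ∂_1 are all 1, so H_0 = Z.
  H_1: rank ker ∂_1 − rank ∂_2 = (24 − 7) − 15 = 2, and the invariant factors of ∂_2 are all 1, so H_1 = Z^2.
  H_2: rank ker ∂_2 − rank ∂_3 = (16 − 15) − 0 = 1, and there is no ∂_3, so H_2 = Z.

As a check, the Euler characteristic is 8 − 24 + 16 = 0, which agrees with 1 − 2 + 1 = 0.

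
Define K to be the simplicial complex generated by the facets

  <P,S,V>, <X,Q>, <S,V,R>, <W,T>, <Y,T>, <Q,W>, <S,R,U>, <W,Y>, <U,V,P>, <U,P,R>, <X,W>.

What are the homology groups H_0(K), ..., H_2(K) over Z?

H_0 ≅ Z^2,  H_1 ≅ Z^3,  H_2 = 0.

We work with the vertex ordering P < Q < R < S < T < U < V < W < X < Y. The simplices of K, each written with vertices in increasing order, are:

  0-simplices (10): P, Q, R, S, T, U, V, W, X, Y
  1-simplices (16): PR, PS, PU, PV, QW, QX, RS, RU, RV, SU, SV, TW, TY, UV, WX, WY
  2-simplices (5): PRU, PSV, PUV, RSU, RSV

giving chain groups C_0 ≅ Z^10, C_1 ≅ Z^16, C_2 ≅ Z^5.

∂_1: C_1 → C_0 sends each edge [p,q] (with p < q) to q − p. For instance
  ∂QX = X − Q.
This gives a 10×16 integer matrix of rank 8; reducing to Smith normal form yields diagonal entries (1,1,1,1,1,1,1,1).

Boundary ∂_2: C_2 → C_1 acts by ∂[p,q,r] = [q,r] − [p,r] + [p,q]. For instance
  ∂RSU = SU − RU + RS,
  ∂RSV = SV − RV + RS.
As a 16×5 matrix over Z this has rank 5, with invariant factors (1,1,1,1,1).

Now H_k = ker ∂_k / im ∂_{k+1}, so:

  H_0: rank C_0 − rank ∂_1 = 10 − 8 = 2, and the invariant factors of ∂_1 are all 1, so H_0 = Z^2.
  H_1: rank ker ∂_1 − rank ∂_2 = (16 − 8) − 5 = 3, and the invariant factors of ∂_2 are all 1, so H_1 = Z^3.
  H_2: rank ker ∂_2 − rank ∂_3 = (5 − 5) − 0 = 0, and there is no ∂_3, so H_2 = 0.

As a check, the Euler characteristic is 10 − 16 + 5 = -1, which agrees with 2 − 3 + 0 = -1.
(K is a triangulation of the disjoint union of a wedge of 2 circles and the Möbius band.)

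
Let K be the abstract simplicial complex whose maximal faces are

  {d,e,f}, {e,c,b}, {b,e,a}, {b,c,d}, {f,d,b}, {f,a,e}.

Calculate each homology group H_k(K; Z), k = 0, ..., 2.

Take the total order a < b < c < d < e < f on the vertex set. Then K (dimension 2) consists of the simplices:

  0-simplices (6): a, b, c, d, e, f
  1-simplices (12): ab, ae, af, bc, bd, be, bf, cd, ce, de, df, ef
  2-simplices (6): abe, aef, bcd, bce, bdf, def

so the chain groups are C_0 ≅ Z^6, C_1 ≅ Z^12, C_2 ≅ Z^6.

The boundary map ∂_1: C_1 → C_0 sends each edge [p,q] (with p < q) to q − p. For instance
  ∂df = f − d.
The 6×12 boundary matrix has rank 5 and Smith normal form diag(1,1,1,1,1).

Boundary ∂_2: C_2 → C_1 acts by ∂[p,q,r] = [q,r] − [p,r] + [p,q]. For instance
  ∂aef = ef − af + ae,
  ∂abe = be − ae + ab.
The resulting 12×6 matrix has rank 6, and its Smith normal form has invariant factors (1,1,1,1,1,1).

Computing H_k = (kernel of ∂_k) / (image of ∂_{k+1}):

  H_0: rank C_0 − rank ∂_1 = 6 − 5 = 1, and the invariant factors of ∂_1 are all 1, so H_0 = Z.
  H_1: rank ker ∂_1 − rank ∂_2 = (12 − 5) − 6 = 1, and the invariant factors of ∂_2 are all 1, so H_1 = Z.
  H_2: rank ker ∂_2 − rank ∂_3 = (6 − 6) − 0 = 0, and there is no ∂_3, so H_2 = 0.

H_0 = Z,  H_1 = Z,  H_2 = 0.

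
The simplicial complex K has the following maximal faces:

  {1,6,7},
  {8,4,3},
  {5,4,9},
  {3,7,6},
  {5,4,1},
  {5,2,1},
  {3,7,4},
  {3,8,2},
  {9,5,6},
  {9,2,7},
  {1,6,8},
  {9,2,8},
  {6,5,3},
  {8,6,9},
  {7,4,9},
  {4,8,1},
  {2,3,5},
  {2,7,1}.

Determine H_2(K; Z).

Order the vertices as 1 < 2 < 3 < 4 < 5 < 6 < 7 < 8 < 9. Listing each simplex with vertices in this order, K has dimension 2 with simplices:

  0-simplices (9): [1], [2], [3], [4], [5], [6], [7], [8], [9]
  1-simplices (27): (27 of them)
  2-simplices (18): [1,2,5], [1,2,7], [1,4,5], [1,4,8], [1,6,7], [1,6,8], [2,3,5], [2,3,8], [2,7,9], [2,8,9], [3,4,7], [3,4,8], [3,5,6], [3,6,7], [4,5,9], [4,7,9], [5,6,9], [6,8,9]

giving chain groups C_0 ≅ Z^9, C_1 ≅ Z^27, C_2 ≅ Z^18.

The boundary map ∂_1: C_1 → C_0 sends each edge [p,q] (with p < q) to q − p. For instance
  ∂[2,9] = [9] − [2].
This gives a 9×27 integer matrix of rank 8; reducing to Smith normal form yields diagonal entries (1,1,1,1,1,1,1,1).

The boundary map ∂_2: C_2 → C_1 maps a triangle to the signed sum of its edges. For instance
  ∂[1,4,8] = [4,8] − [1,8] + [1,4],
  ∂[3,6,7] = [6,7] − [3,7] + [3,6].
The 27×18 boundary matrix has rank 17 and Smith normal form diag(1,1,1,1,1,1,1,1,1,1,1,1,1,1,1,1,1).

Reading off H_k = ker ∂_k / im ∂_{k+1}:

  H_2: rank ker ∂_2 − rank ∂_3 = (18 − 17) − 0 = 1, and there is no ∂_3, so H_2 ≅ Z.

H_2 = Z.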